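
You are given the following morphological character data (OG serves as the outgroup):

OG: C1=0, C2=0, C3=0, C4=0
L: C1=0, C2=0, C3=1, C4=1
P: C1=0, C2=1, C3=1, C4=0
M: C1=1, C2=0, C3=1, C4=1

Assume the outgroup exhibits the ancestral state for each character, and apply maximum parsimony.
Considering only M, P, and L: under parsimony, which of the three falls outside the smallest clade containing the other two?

The outgroup has state '0' for every character, so '1' is the derived state throughout.
C1: derived state '1' in M only — an autapomorphy, so it tells us nothing about relationships among taxa.
C2 (derived state '1') is unique to P (autapomorphy; uninformative for grouping).
C3 (derived state '1') is shared by all ingroup taxa — unites the whole ingroup.
C4: derived state '1' in L and M only — synapomorphy for {L, M}.
Most parsimonious ingroup topology: ((L,M),P).
L and M share a more recent common ancestor with each other than either does with P, so P is the least closely related of the three.

P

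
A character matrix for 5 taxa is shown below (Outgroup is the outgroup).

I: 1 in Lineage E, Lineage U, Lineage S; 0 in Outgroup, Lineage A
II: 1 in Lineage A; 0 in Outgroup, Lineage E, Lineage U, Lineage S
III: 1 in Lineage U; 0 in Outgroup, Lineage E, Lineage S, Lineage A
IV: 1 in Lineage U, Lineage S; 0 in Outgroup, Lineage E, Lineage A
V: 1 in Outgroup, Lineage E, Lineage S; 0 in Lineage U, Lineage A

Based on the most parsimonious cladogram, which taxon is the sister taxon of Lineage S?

Lineage U

Character polarity is set by the outgroup: the derived state is whichever differs from the outgroup's state, so for V the derived state is '0', and for the remaining characters it is '1'.
I: derived state '1' in Lineage E, Lineage S, and Lineage U only — synapomorphy for {Lineage E, Lineage S, Lineage U}.
II (derived state '1') is unique to Lineage A (autapomorphy; uninformative for grouping).
III (derived state '1') is unique to Lineage U (autapomorphy; uninformative for grouping).
IV: derived state '1' in Lineage S and Lineage U only — synapomorphy for {Lineage S, Lineage U}.
V groups Lineage A and Lineage U, which is incompatible with the clades supported by the remaining characters; treating it as convergent (homoplasy) costs fewer steps than any alternative tree.
Most parsimonious ingroup topology: ((Lineage E,(Lineage U,Lineage S)),Lineage A).
Lineage S and Lineage U form a cherry on this tree, so they are sister taxa.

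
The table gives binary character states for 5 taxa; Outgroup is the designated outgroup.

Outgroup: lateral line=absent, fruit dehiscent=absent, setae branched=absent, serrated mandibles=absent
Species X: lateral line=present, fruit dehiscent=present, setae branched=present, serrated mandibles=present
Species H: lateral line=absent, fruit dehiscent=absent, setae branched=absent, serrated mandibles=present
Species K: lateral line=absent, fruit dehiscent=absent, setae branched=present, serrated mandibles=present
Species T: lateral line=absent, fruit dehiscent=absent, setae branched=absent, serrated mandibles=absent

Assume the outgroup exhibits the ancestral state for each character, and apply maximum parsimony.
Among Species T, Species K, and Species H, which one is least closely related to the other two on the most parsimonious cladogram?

Species T

The outgroup has state 'absent' for every character, so 'present' is the derived state throughout.
lateral line: derived state 'present' in Species X only — an autapomorphy, so it tells us nothing about relationships among taxa.
fruit dehiscent (derived state 'present') is unique to Species X (autapomorphy; uninformative for grouping).
Only Species K and Species X show the derived state 'present' for setae branched, supporting them as a clade.
serrated mandibles (derived state 'present') is shared by Species H, Species K, and Species X — a synapomorphy uniting that clade.
Most parsimonious ingroup topology: (((Species X,Species K),Species H),Species T).
Species K and Species H share a more recent common ancestor with each other than either does with Species T, so Species T is the least closely related of the three.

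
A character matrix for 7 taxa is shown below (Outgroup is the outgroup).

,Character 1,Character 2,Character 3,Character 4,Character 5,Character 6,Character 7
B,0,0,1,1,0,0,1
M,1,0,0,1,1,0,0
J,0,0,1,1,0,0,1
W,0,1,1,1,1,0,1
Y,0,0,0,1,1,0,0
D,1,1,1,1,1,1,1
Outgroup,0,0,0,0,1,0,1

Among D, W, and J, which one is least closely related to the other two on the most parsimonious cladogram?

J

Character polarity is set by the outgroup: the derived state is whichever differs from the outgroup's state, so for Character 5, Character 7 the derived state is '0', and for the remaining characters it is '1'.
Character 1 (state '1') occurs in D and M but conflicts with the nesting implied by the other characters — most parsimoniously interpreted as homoplasy.
Only D and W show the derived state '1' for Character 2, supporting them as a clade.
Only B, D, J, and W show the derived state '1' for Character 3, supporting them as a clade.
Character 4 (derived state '1') is shared by all ingroup taxa — unites the whole ingroup.
Only B and J show the derived state '0' for Character 5, supporting them as a clade.
Character 6 (derived state '1') is unique to D (autapomorphy; uninformative for grouping).
Character 7: derived state '0' in M and Y only — synapomorphy for {M, Y}.
Most parsimonious ingroup topology: (((D,W),(B,J)),(M,Y)).
W and D share a more recent common ancestor with each other than either does with J, so J is the least closely related of the three.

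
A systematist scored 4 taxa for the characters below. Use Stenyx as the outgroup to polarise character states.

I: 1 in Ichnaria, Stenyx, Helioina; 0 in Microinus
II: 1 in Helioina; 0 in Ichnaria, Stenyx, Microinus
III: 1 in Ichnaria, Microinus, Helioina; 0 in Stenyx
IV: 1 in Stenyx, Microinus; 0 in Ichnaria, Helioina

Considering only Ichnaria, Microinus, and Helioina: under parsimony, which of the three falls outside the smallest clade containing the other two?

Character polarity is set by the outgroup: the derived state is whichever differs from the outgroup's state, so for I, IV the derived state is '0', and for the remaining characters it is '1'.
I (derived state '0') is unique to Microinus (autapomorphy; uninformative for grouping).
II (derived state '1') is unique to Helioina (autapomorphy; uninformative for grouping).
All ingroup taxa share the derived state '1' for III; it defines the ingroup but does not resolve relationships within it.
IV (derived state '0') is shared by Helioina and Ichnaria — a synapomorphy uniting that clade.
Most parsimonious ingroup topology: ((Ichnaria,Helioina),Microinus).
Ichnaria and Helioina share a more recent common ancestor with each other than either does with Microinus, so Microinus is the least closely related of the three.

Microinus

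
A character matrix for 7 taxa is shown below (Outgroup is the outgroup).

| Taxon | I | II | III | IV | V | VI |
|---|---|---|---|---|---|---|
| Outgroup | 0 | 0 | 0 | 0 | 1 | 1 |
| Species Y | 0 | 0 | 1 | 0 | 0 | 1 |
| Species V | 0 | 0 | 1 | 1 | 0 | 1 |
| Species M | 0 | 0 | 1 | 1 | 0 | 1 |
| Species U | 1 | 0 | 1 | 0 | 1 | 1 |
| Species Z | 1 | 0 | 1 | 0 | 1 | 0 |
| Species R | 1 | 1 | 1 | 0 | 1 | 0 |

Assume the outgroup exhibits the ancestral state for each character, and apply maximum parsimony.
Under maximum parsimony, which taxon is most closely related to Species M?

Species V

Character polarity is set by the outgroup: the derived state is whichever differs from the outgroup's state, so for V, VI the derived state is '0', and for the remaining characters it is '1'.
I (derived state '1') is shared by Species R, Species U, and Species Z — a synapomorphy uniting that clade.
II (derived state '1') is unique to Species R (autapomorphy; uninformative for grouping).
III (derived state '1') is shared by all ingroup taxa — unites the whole ingroup.
IV (derived state '1') is shared by Species M and Species V — a synapomorphy uniting that clade.
V (derived state '0') is shared by Species M, Species V, and Species Y — a synapomorphy uniting that clade.
VI (derived state '0') is shared by Species R and Species Z — a synapomorphy uniting that clade.
Most parsimonious ingroup topology: ((Species Y,(Species V,Species M)),(Species U,(Species Z,Species R))).
Species M and Species V form a cherry on this tree, so they are sister taxa.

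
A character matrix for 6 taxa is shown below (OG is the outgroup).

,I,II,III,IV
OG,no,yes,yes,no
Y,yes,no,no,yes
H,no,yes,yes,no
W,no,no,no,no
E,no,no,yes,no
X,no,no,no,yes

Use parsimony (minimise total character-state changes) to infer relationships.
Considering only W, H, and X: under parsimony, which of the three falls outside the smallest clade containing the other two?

Character polarity is set by the outgroup: the derived state is whichever differs from the outgroup's state, so for II, III the derived state is 'no', and for the remaining characters it is 'yes'.
I: derived state 'yes' in Y only — an autapomorphy, so it tells us nothing about relationships among taxa.
Only E, W, X, and Y show the derived state 'no' for II, supporting them as a clade.
Only W, X, and Y show the derived state 'no' for III, supporting them as a clade.
Only X and Y show the derived state 'yes' for IV, supporting them as a clade.
Most parsimonious ingroup topology: ((((Y,X),W),E),H).
W and X share a more recent common ancestor with each other than either does with H, so H is the least closely related of the three.

H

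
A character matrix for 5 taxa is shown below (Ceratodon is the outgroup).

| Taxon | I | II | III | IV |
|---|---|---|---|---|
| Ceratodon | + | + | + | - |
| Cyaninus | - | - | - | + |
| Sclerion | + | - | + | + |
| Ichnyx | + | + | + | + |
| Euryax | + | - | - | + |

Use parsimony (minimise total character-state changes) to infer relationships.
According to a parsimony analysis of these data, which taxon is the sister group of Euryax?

Character polarity is set by the outgroup: the derived state is whichever differs from the outgroup's state, so for I, II, III the derived state is '-', and for the remaining characters it is '+'.
I: derived state '-' in Cyaninus only — an autapomorphy, so it tells us nothing about relationships among taxa.
Only Cyaninus, Euryax, and Sclerion show the derived state '-' for II, supporting them as a clade.
III: derived state '-' in Cyaninus and Euryax only — synapomorphy for {Cyaninus, Euryax}.
IV (derived state '+') is shared by all ingroup taxa — unites the whole ingroup.
Most parsimonious ingroup topology: (((Cyaninus,Euryax),Sclerion),Ichnyx).
Euryax and Cyaninus form a cherry on this tree, so they are sister taxa.

Cyaninus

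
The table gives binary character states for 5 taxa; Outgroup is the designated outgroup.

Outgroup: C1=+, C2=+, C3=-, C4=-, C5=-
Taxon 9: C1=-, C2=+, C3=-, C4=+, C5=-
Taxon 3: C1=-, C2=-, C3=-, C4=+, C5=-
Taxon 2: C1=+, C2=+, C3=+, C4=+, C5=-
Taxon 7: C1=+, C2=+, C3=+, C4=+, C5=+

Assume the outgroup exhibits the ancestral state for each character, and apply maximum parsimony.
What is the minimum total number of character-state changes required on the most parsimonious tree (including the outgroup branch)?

Character polarity is set by the outgroup: the derived state is whichever differs from the outgroup's state, so for C1, C2 the derived state is '-', and for the remaining characters it is '+'.
C1: derived state '-' in Taxon 3 and Taxon 9 only — synapomorphy for {Taxon 3, Taxon 9}.
C2: derived state '-' in Taxon 3 only — an autapomorphy, so it tells us nothing about relationships among taxa.
C3: derived state '+' in Taxon 2 and Taxon 7 only — synapomorphy for {Taxon 2, Taxon 7}.
C4 (derived state '+') is shared by all ingroup taxa — unites the whole ingroup.
C5: derived state '+' in Taxon 7 only — an autapomorphy, so it tells us nothing about relationships among taxa.
Most parsimonious ingroup topology: ((Taxon 9,Taxon 3),(Taxon 2,Taxon 7)).
Changes per character on this tree: C1: 1; C2: 1; C3: 1; C4: 1; C5: 1.
Total = 5.

5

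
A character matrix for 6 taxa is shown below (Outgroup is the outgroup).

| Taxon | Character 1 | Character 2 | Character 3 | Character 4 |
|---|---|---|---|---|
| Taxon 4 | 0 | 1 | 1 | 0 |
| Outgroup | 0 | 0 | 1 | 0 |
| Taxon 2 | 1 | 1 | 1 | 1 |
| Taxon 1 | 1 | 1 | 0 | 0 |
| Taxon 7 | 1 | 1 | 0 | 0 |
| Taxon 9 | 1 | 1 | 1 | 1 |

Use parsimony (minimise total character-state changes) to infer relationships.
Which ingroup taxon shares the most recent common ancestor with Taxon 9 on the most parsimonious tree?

Taxon 2

Character polarity is set by the outgroup: the derived state is whichever differs from the outgroup's state, so for Character 3 the derived state is '0', and for the remaining characters it is '1'.
Character 1 (derived state '1') is shared by Taxon 1, Taxon 2, Taxon 7, and Taxon 9 — a synapomorphy uniting that clade.
Character 2 (derived state '1') is shared by all ingroup taxa — unites the whole ingroup.
Character 3: derived state '0' in Taxon 1 and Taxon 7 only — synapomorphy for {Taxon 1, Taxon 7}.
Character 4 (derived state '1') is shared by Taxon 2 and Taxon 9 — a synapomorphy uniting that clade.
Most parsimonious ingroup topology: (((Taxon 1,Taxon 7),(Taxon 9,Taxon 2)),Taxon 4).
Taxon 9 and Taxon 2 form a cherry on this tree, so they are sister taxa.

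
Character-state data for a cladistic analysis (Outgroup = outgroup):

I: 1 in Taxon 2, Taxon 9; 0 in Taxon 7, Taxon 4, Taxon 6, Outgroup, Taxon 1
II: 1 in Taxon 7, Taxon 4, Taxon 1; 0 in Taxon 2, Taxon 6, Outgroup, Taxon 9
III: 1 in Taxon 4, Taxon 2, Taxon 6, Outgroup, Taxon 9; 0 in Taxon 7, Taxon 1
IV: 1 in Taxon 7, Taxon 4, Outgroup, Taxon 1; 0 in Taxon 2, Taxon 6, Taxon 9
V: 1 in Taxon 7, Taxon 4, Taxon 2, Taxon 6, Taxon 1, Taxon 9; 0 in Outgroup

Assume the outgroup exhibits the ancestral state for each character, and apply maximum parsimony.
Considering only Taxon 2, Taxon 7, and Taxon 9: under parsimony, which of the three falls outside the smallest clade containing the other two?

Taxon 7

Character polarity is set by the outgroup: the derived state is whichever differs from the outgroup's state, so for III, IV the derived state is '0', and for the remaining characters it is '1'.
I (derived state '1') is shared by Taxon 2 and Taxon 9 — a synapomorphy uniting that clade.
II (derived state '1') is shared by Taxon 1, Taxon 4, and Taxon 7 — a synapomorphy uniting that clade.
Only Taxon 1 and Taxon 7 show the derived state '0' for III, supporting them as a clade.
IV: derived state '0' in Taxon 2, Taxon 6, and Taxon 9 only — synapomorphy for {Taxon 2, Taxon 6, Taxon 9}.
All ingroup taxa share the derived state '1' for V; it defines the ingroup but does not resolve relationships within it.
Most parsimonious ingroup topology: ((Taxon 4,(Taxon 7,Taxon 1)),((Taxon 9,Taxon 2),Taxon 6)).
Taxon 9 and Taxon 2 share a more recent common ancestor with each other than either does with Taxon 7, so Taxon 7 is the least closely related of the three.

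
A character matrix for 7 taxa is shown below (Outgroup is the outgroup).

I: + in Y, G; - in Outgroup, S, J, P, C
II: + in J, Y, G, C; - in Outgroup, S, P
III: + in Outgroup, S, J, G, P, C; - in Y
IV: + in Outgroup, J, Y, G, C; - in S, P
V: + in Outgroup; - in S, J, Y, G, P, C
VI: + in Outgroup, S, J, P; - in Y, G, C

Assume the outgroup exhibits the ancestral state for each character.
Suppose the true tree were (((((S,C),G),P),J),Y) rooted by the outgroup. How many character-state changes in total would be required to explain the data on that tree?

12

Map each character onto (((((S,C),G),P),J),Y) (rooted by Outgroup) and count the minimum state changes it requires (Fitch parsimony):
I: 2; II: 3; III: 1; IV: 2; V: 1; VI: 3.
Total tree length = 12.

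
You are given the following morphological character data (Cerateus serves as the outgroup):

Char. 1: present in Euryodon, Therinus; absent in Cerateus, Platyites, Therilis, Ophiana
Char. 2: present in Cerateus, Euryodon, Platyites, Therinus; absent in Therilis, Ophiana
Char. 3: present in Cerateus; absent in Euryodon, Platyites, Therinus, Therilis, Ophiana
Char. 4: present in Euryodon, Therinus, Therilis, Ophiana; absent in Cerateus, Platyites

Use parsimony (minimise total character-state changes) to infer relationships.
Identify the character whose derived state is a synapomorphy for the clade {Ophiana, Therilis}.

Character polarity is set by the outgroup: the derived state is whichever differs from the outgroup's state, so for Char. 2, Char. 3 the derived state is 'absent', and for the remaining characters it is 'present'.
Char. 1 (derived state 'present') is shared by Euryodon and Therinus — a synapomorphy uniting that clade.
Char. 2 (derived state 'absent') is shared by Ophiana and Therilis — a synapomorphy uniting that clade.
All ingroup taxa share the derived state 'absent' for Char. 3; it defines the ingroup but does not resolve relationships within it.
Char. 4 (derived state 'present') is shared by Euryodon, Ophiana, Therilis, and Therinus — a synapomorphy uniting that clade.
Most parsimonious ingroup topology: (((Euryodon,Therinus),(Therilis,Ophiana)),Platyites).
The clade {Ophiana, Therilis} is supported by Char. 2: its derived state 'absent' occurs in exactly those taxa and in no other taxon (including the outgroup).

Char. 2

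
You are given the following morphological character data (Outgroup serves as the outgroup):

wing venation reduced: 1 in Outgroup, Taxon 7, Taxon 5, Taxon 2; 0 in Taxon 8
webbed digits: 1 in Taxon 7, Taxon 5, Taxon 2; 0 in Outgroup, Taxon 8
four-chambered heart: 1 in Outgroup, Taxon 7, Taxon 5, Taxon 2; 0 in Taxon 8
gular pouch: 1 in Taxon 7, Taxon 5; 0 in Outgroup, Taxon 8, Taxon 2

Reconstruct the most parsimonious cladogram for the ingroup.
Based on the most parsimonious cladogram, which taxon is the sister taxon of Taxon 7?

Taxon 5

Character polarity is set by the outgroup: the derived state is whichever differs from the outgroup's state, so for wing venation reduced, four-chambered heart the derived state is '0', and for the remaining characters it is '1'.
wing venation reduced: derived state '0' in Taxon 8 only — an autapomorphy, so it tells us nothing about relationships among taxa.
webbed digits: derived state '1' in Taxon 2, Taxon 5, and Taxon 7 only — synapomorphy for {Taxon 2, Taxon 5, Taxon 7}.
four-chambered heart: derived state '0' in Taxon 8 only — an autapomorphy, so it tells us nothing about relationships among taxa.
gular pouch (derived state '1') is shared by Taxon 5 and Taxon 7 — a synapomorphy uniting that clade.
Most parsimonious ingroup topology: (Taxon 8,((Taxon 7,Taxon 5),Taxon 2)).
Taxon 7 and Taxon 5 form a cherry on this tree, so they are sister taxa.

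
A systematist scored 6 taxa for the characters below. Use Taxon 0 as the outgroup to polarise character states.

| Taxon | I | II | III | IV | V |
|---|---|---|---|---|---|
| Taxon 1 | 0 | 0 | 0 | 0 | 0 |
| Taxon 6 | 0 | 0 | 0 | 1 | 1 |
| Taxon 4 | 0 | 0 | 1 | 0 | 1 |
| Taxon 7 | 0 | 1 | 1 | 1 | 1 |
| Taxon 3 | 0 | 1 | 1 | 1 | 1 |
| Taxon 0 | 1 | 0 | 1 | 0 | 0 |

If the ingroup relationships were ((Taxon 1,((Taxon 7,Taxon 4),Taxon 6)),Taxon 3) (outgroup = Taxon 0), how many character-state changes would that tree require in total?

10

Map each character onto ((Taxon 1,((Taxon 7,Taxon 4),Taxon 6)),Taxon 3) (rooted by Taxon 0) and count the minimum state changes it requires (Fitch parsimony):
I: 1; II: 2; III: 2; IV: 3; V: 2.
Total tree length = 10.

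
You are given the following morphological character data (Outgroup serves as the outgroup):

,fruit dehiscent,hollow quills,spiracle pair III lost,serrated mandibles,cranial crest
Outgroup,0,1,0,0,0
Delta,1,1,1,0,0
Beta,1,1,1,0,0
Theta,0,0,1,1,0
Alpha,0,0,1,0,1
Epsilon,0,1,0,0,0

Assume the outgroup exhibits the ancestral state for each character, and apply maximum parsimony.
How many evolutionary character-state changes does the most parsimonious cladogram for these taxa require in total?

5

Character polarity is set by the outgroup: the derived state is whichever differs from the outgroup's state, so for hollow quills the derived state is '0', and for the remaining characters it is '1'.
fruit dehiscent (derived state '1') is shared by Beta and Delta — a synapomorphy uniting that clade.
hollow quills: derived state '0' in Alpha and Theta only — synapomorphy for {Alpha, Theta}.
spiracle pair III lost: derived state '1' in Alpha, Beta, Delta, and Theta only — synapomorphy for {Alpha, Beta, Delta, Theta}.
serrated mandibles (derived state '1') is unique to Theta (autapomorphy; uninformative for grouping).
cranial crest (derived state '1') is unique to Alpha (autapomorphy; uninformative for grouping).
Most parsimonious ingroup topology: (((Delta,Beta),(Theta,Alpha)),Epsilon).
Changes per character on this tree: fruit dehiscent: 1; hollow quills: 1; spiracle pair III lost: 1; serrated mandibles: 1; cranial crest: 1.
Total = 5.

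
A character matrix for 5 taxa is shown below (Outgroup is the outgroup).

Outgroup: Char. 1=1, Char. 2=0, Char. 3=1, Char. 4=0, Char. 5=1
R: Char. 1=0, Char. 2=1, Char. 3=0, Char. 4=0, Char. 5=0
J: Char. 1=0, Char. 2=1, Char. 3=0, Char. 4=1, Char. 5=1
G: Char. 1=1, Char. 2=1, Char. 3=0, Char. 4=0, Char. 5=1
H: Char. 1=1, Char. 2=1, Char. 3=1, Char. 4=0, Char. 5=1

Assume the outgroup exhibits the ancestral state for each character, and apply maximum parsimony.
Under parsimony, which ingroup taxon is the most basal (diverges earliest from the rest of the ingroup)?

H

Character polarity is set by the outgroup: the derived state is whichever differs from the outgroup's state, so for Char. 1, Char. 3, Char. 5 the derived state is '0', and for the remaining characters it is '1'.
Char. 1: derived state '0' in J and R only — synapomorphy for {J, R}.
Char. 2 (derived state '1') is shared by all ingroup taxa — unites the whole ingroup.
Char. 3 (derived state '0') is shared by G, J, and R — a synapomorphy uniting that clade.
Char. 4: derived state '1' in J only — an autapomorphy, so it tells us nothing about relationships among taxa.
Char. 5: derived state '0' in R only — an autapomorphy, so it tells us nothing about relationships among taxa.
Most parsimonious ingroup topology: ((G,(J,R)),H).
H is sister to the clade containing all other ingroup taxa, so it is the earliest-diverging (most basal) ingroup lineage.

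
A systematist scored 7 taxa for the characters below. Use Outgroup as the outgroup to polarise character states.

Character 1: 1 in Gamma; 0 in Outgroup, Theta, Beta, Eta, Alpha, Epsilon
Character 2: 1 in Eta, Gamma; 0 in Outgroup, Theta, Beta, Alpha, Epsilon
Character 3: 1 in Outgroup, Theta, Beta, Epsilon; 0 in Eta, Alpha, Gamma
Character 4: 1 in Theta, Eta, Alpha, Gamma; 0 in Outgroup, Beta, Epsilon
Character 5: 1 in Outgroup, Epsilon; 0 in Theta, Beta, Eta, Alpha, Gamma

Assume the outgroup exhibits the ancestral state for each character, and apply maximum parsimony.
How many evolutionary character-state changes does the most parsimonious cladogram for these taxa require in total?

Character polarity is set by the outgroup: the derived state is whichever differs from the outgroup's state, so for Character 3, Character 5 the derived state is '0', and for the remaining characters it is '1'.
Character 1: derived state '1' in Gamma only — an autapomorphy, so it tells us nothing about relationships among taxa.
Character 2: derived state '1' in Eta and Gamma only — synapomorphy for {Eta, Gamma}.
Character 3 (derived state '0') is shared by Alpha, Eta, and Gamma — a synapomorphy uniting that clade.
Only Alpha, Eta, Gamma, and Theta show the derived state '1' for Character 4, supporting them as a clade.
Character 5 (derived state '0') is shared by Alpha, Beta, Eta, Gamma, and Theta — a synapomorphy uniting that clade.
Most parsimonious ingroup topology: (((Theta,((Eta,Gamma),Alpha)),Beta),Epsilon).
Changes per character on this tree: Character 1: 1; Character 2: 1; Character 3: 1; Character 4: 1; Character 5: 1.
Total = 5.

5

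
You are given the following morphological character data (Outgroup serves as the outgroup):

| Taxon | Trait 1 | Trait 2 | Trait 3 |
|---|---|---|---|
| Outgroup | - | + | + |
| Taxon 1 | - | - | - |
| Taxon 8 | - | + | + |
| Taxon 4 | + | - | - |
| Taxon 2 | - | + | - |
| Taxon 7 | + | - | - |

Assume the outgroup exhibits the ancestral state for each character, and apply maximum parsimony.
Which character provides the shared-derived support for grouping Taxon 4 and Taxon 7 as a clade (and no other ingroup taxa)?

Character polarity is set by the outgroup: the derived state is whichever differs from the outgroup's state, so for Trait 2, Trait 3 the derived state is '-', and for the remaining characters it is '+'.
Trait 1 (derived state '+') is shared by Taxon 4 and Taxon 7 — a synapomorphy uniting that clade.
Trait 2 (derived state '-') is shared by Taxon 1, Taxon 4, and Taxon 7 — a synapomorphy uniting that clade.
Trait 3: derived state '-' in Taxon 1, Taxon 2, Taxon 4, and Taxon 7 only — synapomorphy for {Taxon 1, Taxon 2, Taxon 4, Taxon 7}.
Most parsimonious ingroup topology: (((Taxon 1,(Taxon 4,Taxon 7)),Taxon 2),Taxon 8).
The clade {Taxon 4, Taxon 7} is supported by Trait 1: its derived state '+' occurs in exactly those taxa and in no other taxon (including the outgroup).

Trait 1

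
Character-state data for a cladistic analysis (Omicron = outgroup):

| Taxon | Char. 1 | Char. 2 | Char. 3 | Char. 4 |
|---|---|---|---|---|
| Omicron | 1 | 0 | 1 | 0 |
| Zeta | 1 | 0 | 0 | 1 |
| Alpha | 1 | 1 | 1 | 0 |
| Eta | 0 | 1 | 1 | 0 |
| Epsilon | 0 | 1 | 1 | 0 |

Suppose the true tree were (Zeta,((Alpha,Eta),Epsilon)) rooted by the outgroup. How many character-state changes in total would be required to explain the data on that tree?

5

Map each character onto (Zeta,((Alpha,Eta),Epsilon)) (rooted by Omicron) and count the minimum state changes it requires (Fitch parsimony):
Char. 1: 2; Char. 2: 1; Char. 3: 1; Char. 4: 1.
Total tree length = 5.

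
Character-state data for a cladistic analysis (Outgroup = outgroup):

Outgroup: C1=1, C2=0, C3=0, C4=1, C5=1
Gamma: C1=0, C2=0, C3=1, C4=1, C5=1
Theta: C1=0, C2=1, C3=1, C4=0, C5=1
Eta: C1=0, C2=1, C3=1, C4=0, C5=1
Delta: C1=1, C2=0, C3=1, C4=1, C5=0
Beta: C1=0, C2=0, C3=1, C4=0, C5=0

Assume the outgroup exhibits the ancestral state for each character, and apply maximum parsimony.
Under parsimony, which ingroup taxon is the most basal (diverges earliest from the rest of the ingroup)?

Character polarity is set by the outgroup: the derived state is whichever differs from the outgroup's state, so for C1, C4, C5 the derived state is '0', and for the remaining characters it is '1'.
Only Beta, Eta, Gamma, and Theta show the derived state '0' for C1, supporting them as a clade.
C2 (derived state '1') is shared by Eta and Theta — a synapomorphy uniting that clade.
All ingroup taxa share the derived state '1' for C3; it defines the ingroup but does not resolve relationships within it.
C4: derived state '0' in Beta, Eta, and Theta only — synapomorphy for {Beta, Eta, Theta}.
C5 groups Beta and Delta, which is incompatible with the clades supported by the remaining characters; treating it as convergent (homoplasy) costs fewer steps than any alternative tree.
Most parsimonious ingroup topology: ((Gamma,((Theta,Eta),Beta)),Delta).
Delta is sister to the clade containing all other ingroup taxa, so it is the earliest-diverging (most basal) ingroup lineage.

Delta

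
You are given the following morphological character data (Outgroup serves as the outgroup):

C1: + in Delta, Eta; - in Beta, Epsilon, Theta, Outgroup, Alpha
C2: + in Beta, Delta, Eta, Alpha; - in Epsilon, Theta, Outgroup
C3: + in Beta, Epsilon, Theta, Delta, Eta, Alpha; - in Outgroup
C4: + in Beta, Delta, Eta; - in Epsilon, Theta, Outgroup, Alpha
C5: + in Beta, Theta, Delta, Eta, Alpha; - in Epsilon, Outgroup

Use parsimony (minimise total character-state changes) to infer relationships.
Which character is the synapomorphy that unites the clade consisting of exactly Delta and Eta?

The outgroup has state '-' for every character, so '+' is the derived state throughout.
Only Delta and Eta show the derived state '+' for C1, supporting them as a clade.
C2 (derived state '+') is shared by Alpha, Beta, Delta, and Eta — a synapomorphy uniting that clade.
All ingroup taxa share the derived state '+' for C3; it defines the ingroup but does not resolve relationships within it.
C4 (derived state '+') is shared by Beta, Delta, and Eta — a synapomorphy uniting that clade.
C5: derived state '+' in Alpha, Beta, Delta, Eta, and Theta only — synapomorphy for {Alpha, Beta, Delta, Eta, Theta}.
Most parsimonious ingroup topology: ((Theta,(((Eta,Delta),Beta),Alpha)),Epsilon).
The clade {Delta, Eta} is supported by C1: its derived state '+' occurs in exactly those taxa and in no other taxon (including the outgroup).

C1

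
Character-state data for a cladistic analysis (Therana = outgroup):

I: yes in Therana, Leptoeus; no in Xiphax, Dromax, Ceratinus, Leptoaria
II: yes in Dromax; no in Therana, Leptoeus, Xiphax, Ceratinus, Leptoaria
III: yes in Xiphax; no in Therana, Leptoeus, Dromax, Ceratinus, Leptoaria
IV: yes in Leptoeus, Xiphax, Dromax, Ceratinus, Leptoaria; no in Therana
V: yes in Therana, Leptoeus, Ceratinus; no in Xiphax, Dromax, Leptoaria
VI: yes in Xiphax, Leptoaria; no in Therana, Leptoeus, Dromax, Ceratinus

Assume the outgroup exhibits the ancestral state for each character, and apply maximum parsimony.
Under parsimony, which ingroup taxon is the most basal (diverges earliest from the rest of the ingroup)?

Leptoeus

Character polarity is set by the outgroup: the derived state is whichever differs from the outgroup's state, so for I, V the derived state is 'no', and for the remaining characters it is 'yes'.
Only Ceratinus, Dromax, Leptoaria, and Xiphax show the derived state 'no' for I, supporting them as a clade.
II: derived state 'yes' in Dromax only — an autapomorphy, so it tells us nothing about relationships among taxa.
III (derived state 'yes') is unique to Xiphax (autapomorphy; uninformative for grouping).
All ingroup taxa share the derived state 'yes' for IV; it defines the ingroup but does not resolve relationships within it.
Only Dromax, Leptoaria, and Xiphax show the derived state 'no' for V, supporting them as a clade.
VI: derived state 'yes' in Leptoaria and Xiphax only — synapomorphy for {Leptoaria, Xiphax}.
Most parsimonious ingroup topology: (Leptoeus,(((Xiphax,Leptoaria),Dromax),Ceratinus)).
Leptoeus is sister to the clade containing all other ingroup taxa, so it is the earliest-diverging (most basal) ingroup lineage.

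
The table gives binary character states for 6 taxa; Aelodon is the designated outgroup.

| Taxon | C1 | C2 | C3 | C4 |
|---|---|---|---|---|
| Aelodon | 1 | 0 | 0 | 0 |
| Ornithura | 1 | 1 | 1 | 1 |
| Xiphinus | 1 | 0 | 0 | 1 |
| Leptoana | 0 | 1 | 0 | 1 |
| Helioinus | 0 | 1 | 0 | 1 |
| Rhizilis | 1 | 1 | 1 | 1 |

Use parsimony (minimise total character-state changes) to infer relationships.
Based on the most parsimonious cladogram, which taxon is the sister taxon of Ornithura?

Character polarity is set by the outgroup: the derived state is whichever differs from the outgroup's state, so for C1 the derived state is '0', and for the remaining characters it is '1'.
C1 (derived state '0') is shared by Helioinus and Leptoana — a synapomorphy uniting that clade.
Only Helioinus, Leptoana, Ornithura, and Rhizilis show the derived state '1' for C2, supporting them as a clade.
Only Ornithura and Rhizilis show the derived state '1' for C3, supporting them as a clade.
All ingroup taxa share the derived state '1' for C4; it defines the ingroup but does not resolve relationships within it.
Most parsimonious ingroup topology: (((Ornithura,Rhizilis),(Leptoana,Helioinus)),Xiphinus).
Ornithura and Rhizilis form a cherry on this tree, so they are sister taxa.

Rhizilis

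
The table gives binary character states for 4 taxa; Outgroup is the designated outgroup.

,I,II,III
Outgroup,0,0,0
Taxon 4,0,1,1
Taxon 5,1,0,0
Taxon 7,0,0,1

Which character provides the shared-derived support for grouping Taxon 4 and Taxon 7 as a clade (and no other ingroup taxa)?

The outgroup has state '0' for every character, so '1' is the derived state throughout.
I (derived state '1') is unique to Taxon 5 (autapomorphy; uninformative for grouping).
II: derived state '1' in Taxon 4 only — an autapomorphy, so it tells us nothing about relationships among taxa.
III: derived state '1' in Taxon 4 and Taxon 7 only — synapomorphy for {Taxon 4, Taxon 7}.
Most parsimonious ingroup topology: ((Taxon 4,Taxon 7),Taxon 5).
The clade {Taxon 4, Taxon 7} is supported by III: its derived state '1' occurs in exactly those taxa and in no other taxon (including the outgroup).

III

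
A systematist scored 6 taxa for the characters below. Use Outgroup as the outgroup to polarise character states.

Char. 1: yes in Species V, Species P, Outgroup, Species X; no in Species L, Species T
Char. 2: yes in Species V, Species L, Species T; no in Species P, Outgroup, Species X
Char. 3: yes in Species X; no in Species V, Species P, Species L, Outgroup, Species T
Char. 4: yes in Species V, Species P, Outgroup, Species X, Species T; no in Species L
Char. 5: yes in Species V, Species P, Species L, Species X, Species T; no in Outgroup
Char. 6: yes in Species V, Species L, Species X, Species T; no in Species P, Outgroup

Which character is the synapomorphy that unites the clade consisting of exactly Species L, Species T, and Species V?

Char. 2

Character polarity is set by the outgroup: the derived state is whichever differs from the outgroup's state, so for Char. 1, Char. 4 the derived state is 'no', and for the remaining characters it is 'yes'.
Only Species L and Species T show the derived state 'no' for Char. 1, supporting them as a clade.
Only Species L, Species T, and Species V show the derived state 'yes' for Char. 2, supporting them as a clade.
Char. 3 (derived state 'yes') is unique to Species X (autapomorphy; uninformative for grouping).
Char. 4: derived state 'no' in Species L only — an autapomorphy, so it tells us nothing about relationships among taxa.
Char. 5 (derived state 'yes') is shared by all ingroup taxa — unites the whole ingroup.
Char. 6 (derived state 'yes') is shared by Species L, Species T, Species V, and Species X — a synapomorphy uniting that clade.
Most parsimonious ingroup topology: ((((Species L,Species T),Species V),Species X),Species P).
The clade {Species L, Species T, Species V} is supported by Char. 2: its derived state 'yes' occurs in exactly those taxa and in no other taxon (including the outgroup).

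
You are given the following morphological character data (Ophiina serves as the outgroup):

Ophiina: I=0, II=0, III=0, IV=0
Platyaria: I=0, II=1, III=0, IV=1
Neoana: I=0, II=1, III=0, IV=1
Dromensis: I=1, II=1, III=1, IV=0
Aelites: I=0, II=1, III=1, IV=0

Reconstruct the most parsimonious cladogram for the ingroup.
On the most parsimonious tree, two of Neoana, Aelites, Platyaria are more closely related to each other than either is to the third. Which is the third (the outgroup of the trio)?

Aelites

The outgroup has state '0' for every character, so '1' is the derived state throughout.
I (derived state '1') is unique to Dromensis (autapomorphy; uninformative for grouping).
II (derived state '1') is shared by all ingroup taxa — unites the whole ingroup.
III: derived state '1' in Aelites and Dromensis only — synapomorphy for {Aelites, Dromensis}.
IV (derived state '1') is shared by Neoana and Platyaria — a synapomorphy uniting that clade.
Most parsimonious ingroup topology: ((Platyaria,Neoana),(Dromensis,Aelites)).
Platyaria and Neoana share a more recent common ancestor with each other than either does with Aelites, so Aelites is the least closely related of the three.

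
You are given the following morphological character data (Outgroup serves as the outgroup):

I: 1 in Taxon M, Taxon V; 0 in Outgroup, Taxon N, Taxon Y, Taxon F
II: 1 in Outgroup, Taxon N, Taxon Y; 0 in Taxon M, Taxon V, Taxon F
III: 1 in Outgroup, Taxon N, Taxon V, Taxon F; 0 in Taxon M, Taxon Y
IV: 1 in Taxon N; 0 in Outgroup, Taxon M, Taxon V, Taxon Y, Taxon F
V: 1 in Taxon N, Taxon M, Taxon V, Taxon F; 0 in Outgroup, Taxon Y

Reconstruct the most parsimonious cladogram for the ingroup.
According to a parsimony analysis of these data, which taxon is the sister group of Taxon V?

Character polarity is set by the outgroup: the derived state is whichever differs from the outgroup's state, so for II, III the derived state is '0', and for the remaining characters it is '1'.
I (derived state '1') is shared by Taxon M and Taxon V — a synapomorphy uniting that clade.
II: derived state '0' in Taxon F, Taxon M, and Taxon V only — synapomorphy for {Taxon F, Taxon M, Taxon V}.
III groups Taxon M and Taxon Y, which is incompatible with the clades supported by the remaining characters; treating it as convergent (homoplasy) costs fewer steps than any alternative tree.
IV: derived state '1' in Taxon N only — an autapomorphy, so it tells us nothing about relationships among taxa.
V: derived state '1' in Taxon F, Taxon M, Taxon N, and Taxon V only — synapomorphy for {Taxon F, Taxon M, Taxon N, Taxon V}.
Most parsimonious ingroup topology: ((Taxon N,((Taxon M,Taxon V),Taxon F)),Taxon Y).
Taxon V and Taxon M form a cherry on this tree, so they are sister taxa.

Taxon M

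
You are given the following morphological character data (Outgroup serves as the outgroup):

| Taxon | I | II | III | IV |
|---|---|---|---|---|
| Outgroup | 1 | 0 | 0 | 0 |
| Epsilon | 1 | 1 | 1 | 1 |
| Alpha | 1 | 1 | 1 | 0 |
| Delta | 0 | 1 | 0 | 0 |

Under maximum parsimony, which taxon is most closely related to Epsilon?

Alpha

Character polarity is set by the outgroup: the derived state is whichever differs from the outgroup's state, so for I the derived state is '0', and for the remaining characters it is '1'.
I: derived state '0' in Delta only — an autapomorphy, so it tells us nothing about relationships among taxa.
II (derived state '1') is shared by all ingroup taxa — unites the whole ingroup.
Only Alpha and Epsilon show the derived state '1' for III, supporting them as a clade.
IV (derived state '1') is unique to Epsilon (autapomorphy; uninformative for grouping).
Most parsimonious ingroup topology: ((Epsilon,Alpha),Delta).
Epsilon and Alpha form a cherry on this tree, so they are sister taxa.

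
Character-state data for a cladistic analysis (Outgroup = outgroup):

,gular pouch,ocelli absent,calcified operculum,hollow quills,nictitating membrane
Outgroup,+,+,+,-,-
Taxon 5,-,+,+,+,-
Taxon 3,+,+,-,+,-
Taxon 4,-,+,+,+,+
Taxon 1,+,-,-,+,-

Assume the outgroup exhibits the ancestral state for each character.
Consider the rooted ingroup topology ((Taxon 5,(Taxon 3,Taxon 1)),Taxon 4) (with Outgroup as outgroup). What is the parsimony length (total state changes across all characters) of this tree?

6

Map each character onto ((Taxon 5,(Taxon 3,Taxon 1)),Taxon 4) (rooted by Outgroup) and count the minimum state changes it requires (Fitch parsimony):
gular pouch: 2; ocelli absent: 1; calcified operculum: 1; hollow quills: 1; nictitating membrane: 1.
Total tree length = 6.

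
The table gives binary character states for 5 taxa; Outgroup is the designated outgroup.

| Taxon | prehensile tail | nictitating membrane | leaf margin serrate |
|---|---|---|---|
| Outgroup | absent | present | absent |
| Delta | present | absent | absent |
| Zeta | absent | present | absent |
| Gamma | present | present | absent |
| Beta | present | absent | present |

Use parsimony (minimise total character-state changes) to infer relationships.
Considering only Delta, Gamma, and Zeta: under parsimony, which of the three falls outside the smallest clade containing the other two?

Zeta

Character polarity is set by the outgroup: the derived state is whichever differs from the outgroup's state, so for nictitating membrane the derived state is 'absent', and for the remaining characters it is 'present'.
prehensile tail (derived state 'present') is shared by Beta, Delta, and Gamma — a synapomorphy uniting that clade.
nictitating membrane: derived state 'absent' in Beta and Delta only — synapomorphy for {Beta, Delta}.
leaf margin serrate (derived state 'present') is unique to Beta (autapomorphy; uninformative for grouping).
Most parsimonious ingroup topology: (((Delta,Beta),Gamma),Zeta).
Gamma and Delta share a more recent common ancestor with each other than either does with Zeta, so Zeta is the least closely related of the three.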